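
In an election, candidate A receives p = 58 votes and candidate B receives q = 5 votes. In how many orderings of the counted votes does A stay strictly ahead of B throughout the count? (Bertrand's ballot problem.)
Strict-lead orderings = 5913157

Total orderings of the 63 votes with 58 for A: C(63, 58) = 7028847. By the Bertrand ballot formula (Cycle Lemma / reflection principle), the number of orderings in which A is strictly ahead of B throughout is (p − q)/(p + q) · C(p + q, p) = (58 − 5)/(58 + 5) · 7028847 = 5913157.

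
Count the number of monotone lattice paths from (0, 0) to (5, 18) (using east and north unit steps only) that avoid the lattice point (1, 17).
Number of paths = 33559

Total paths from (0, 0) to (5, 18): C(23, 5) = 33649. Paths through (1, 17): (paths (0, 0) → (1, 17)) × (paths (1, 17) → (5, 18)) = C(18, 1) · C(5, 4) = 18 · 5 = 90. Avoidance count = 33649 − 90 = 33559.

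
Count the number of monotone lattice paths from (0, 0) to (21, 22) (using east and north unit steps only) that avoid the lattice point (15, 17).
Number of paths = 790685585220

Total paths from (0, 0) to (21, 22): C(43, 21) = 1052049481860. Paths through (15, 17): (paths (0, 0) → (15, 17)) × (paths (15, 17) → (21, 22)) = C(32, 15) · C(11, 6) = 565722720 · 462 = 261363896640. Avoidance count = 1052049481860 − 261363896640 = 790685585220.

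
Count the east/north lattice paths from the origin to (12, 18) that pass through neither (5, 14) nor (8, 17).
Number of paths = 78410910

Inclusion–exclusion. Total paths: C(30, 12) = 86493225. Through P₁: C(19, 5)·C(11, 7) = 3837240. Through P₂: C(25, 8)·C(5, 4) = 5407875. Since P₁ is strictly southwest of P₂, a monotone path through both must visit P₁ then P₂; paths through both = C(19, 5)·C(6, 3)·C(5, 4) = 1162800. Avoid both = 86493225 − 3837240 − 5407875 + 1162800 = 78410910.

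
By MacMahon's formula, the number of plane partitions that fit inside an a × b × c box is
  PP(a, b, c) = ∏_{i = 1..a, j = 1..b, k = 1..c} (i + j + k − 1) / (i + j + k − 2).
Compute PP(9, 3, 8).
PP(9, 3, 8) = 198520691512

Evaluate the triple product over i = 1..9, j = 1..3, k = 1..8. The factors are (2/1) · (3/2) · (4/3) · (5/4) · (6/5) · (7/6) · (8/7) · (9/8) · … (216 factors total). The numerators and denominators telescope so the product is an integer; carrying out the multiplication exactly gives PP(9, 3, 8) = 198520691512.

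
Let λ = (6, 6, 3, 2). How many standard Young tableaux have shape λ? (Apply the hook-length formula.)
# SYT of shape (6, 6, 3, 2) = 850850

Hook-length formula: f^λ = n! / Π hook(c), product over all cells c of the Young diagram. For λ = (6, 6, 3, 2), n = 17 boxes. Hook lengths by row (left-to-right, top-to-bottom): [9, 8, 6, 4, 3, 2]; [8, 7, 5, 3, 2, 1]; [4, 3, 1]; [2, 1]. Product of hooks = 418037760. So f^λ = 17! / 418037760 = 355687428096000 / 418037760 = 850850.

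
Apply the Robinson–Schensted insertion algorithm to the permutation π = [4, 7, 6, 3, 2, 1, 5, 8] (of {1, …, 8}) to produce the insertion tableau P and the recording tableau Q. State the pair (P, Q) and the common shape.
P = [1, 5, 8] / [2, 6] / [3] / [4] / [7];  Q = [1, 2, 8] / [3, 7] / [4] / [5] / [6];  common shape = (3, 2, 1, 1, 1)

Row-insert the values π_1, π_2, … into P one at a time, bumping the leftmost entry strictly greater than the inserted value down to the next row. The recording tableau Q records, in position (i, j), the step at which that cell was added to P.
  Insert 4 (step 1): P = [4];  Q = [1]
  Insert 7 (step 2): P = [4, 7];  Q = [1, 2]
  Insert 6 (step 3): P = [4, 6] / [7];  Q = [1, 2] / [3]
  Insert 3 (step 4): P = [3, 6] / [4] / [7];  Q = [1, 2] / [3] / [4]
  Insert 2 (step 5): P = [2, 6] / [3] / [4] / [7];  Q = [1, 2] / [3] / [4] / [5]
  Insert 1 (step 6): P = [1, 6] / [2] / [3] / [4] / [7];  Q = [1, 2] / [3] / [4] / [5] / [6]
  Insert 5 (step 7): P = [1, 5] / [2, 6] / [3] / [4] / [7];  Q = [1, 2] / [3, 7] / [4] / [5] / [6]
  Insert 8 (step 8): P = [1, 5, 8] / [2, 6] / [3] / [4] / [7];  Q = [1, 2, 8] / [3, 7] / [4] / [5] / [6]
Final shape: (3, 2, 1, 1, 1).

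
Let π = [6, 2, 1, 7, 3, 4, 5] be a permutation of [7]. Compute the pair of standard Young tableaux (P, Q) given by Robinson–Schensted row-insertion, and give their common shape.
P = [1, 3, 4, 5] / [2, 7] / [6];  Q = [1, 4, 6, 7] / [2, 5] / [3];  common shape = (4, 2, 1)

Row-insert the values π_1, π_2, … into P one at a time, bumping the leftmost entry strictly greater than the inserted value down to the next row. The recording tableau Q records, in position (i, j), the step at which that cell was added to P.
  Insert 6 (step 1): P = [6];  Q = [1]
  Insert 2 (step 2): P = [2] / [6];  Q = [1] / [2]
  Insert 1 (step 3): P = [1] / [2] / [6];  Q = [1] / [2] / [3]
  Insert 7 (step 4): P = [1, 7] / [2] / [6];  Q = [1, 4] / [2] / [3]
  Insert 3 (step 5): P = [1, 3] / [2, 7] / [6];  Q = [1, 4] / [2, 5] / [3]
  Insert 4 (step 6): P = [1, 3, 4] / [2, 7] / [6];  Q = [1, 4, 6] / [2, 5] / [3]
  Insert 5 (step 7): P = [1, 3, 4, 5] / [2, 7] / [6];  Q = [1, 4, 6, 7] / [2, 5] / [3]
Final shape: (4, 2, 1).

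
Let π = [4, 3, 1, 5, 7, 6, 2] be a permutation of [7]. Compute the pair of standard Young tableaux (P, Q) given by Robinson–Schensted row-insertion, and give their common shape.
P = [1, 2, 6] / [3, 5] / [4, 7];  Q = [1, 4, 5] / [2, 6] / [3, 7];  common shape = (3, 2, 2)

Row-insert the values π_1, π_2, … into P one at a time, bumping the leftmost entry strictly greater than the inserted value down to the next row. The recording tableau Q records, in position (i, j), the step at which that cell was added to P.
  Insert 4 (step 1): P = [4];  Q = [1]
  Insert 3 (step 2): P = [3] / [4];  Q = [1] / [2]
  Insert 1 (step 3): P = [1] / [3] / [4];  Q = [1] / [2] / [3]
  Insert 5 (step 4): P = [1, 5] / [3] / [4];  Q = [1, 4] / [2] / [3]
  Insert 7 (step 5): P = [1, 5, 7] / [3] / [4];  Q = [1, 4, 5] / [2] / [3]
  Insert 6 (step 6): P = [1, 5, 6] / [3, 7] / [4];  Q = [1, 4, 5] / [2, 6] / [3]
  Insert 2 (step 7): P = [1, 2, 6] / [3, 5] / [4, 7];  Q = [1, 4, 5] / [2, 6] / [3, 7]
Final shape: (3, 2, 2).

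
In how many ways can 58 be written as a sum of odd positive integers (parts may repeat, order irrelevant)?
p_odd(58) = 8808

Enumerate partitions using only odd parts via the recurrence o(n, m) = o(n, m−2) + o(n−m, m) over odd m, starting from the largest odd part ≤ n. This gives p_odd(58) = 8808. (Euler's theorem: equals the count of distinct-part partitions.)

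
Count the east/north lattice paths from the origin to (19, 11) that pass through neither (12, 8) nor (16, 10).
Number of paths = 25822160

Inclusion–exclusion. Total paths: C(30, 19) = 54627300. Through P₁: C(20, 12)·C(10, 7) = 15116400. Through P₂: C(26, 16)·C(4, 3) = 21246940. Since P₁ is strictly southwest of P₂, a monotone path through both must visit P₁ then P₂; paths through both = C(20, 12)·C(6, 4)·C(4, 3) = 7558200. Avoid both = 54627300 − 15116400 − 21246940 + 7558200 = 25822160.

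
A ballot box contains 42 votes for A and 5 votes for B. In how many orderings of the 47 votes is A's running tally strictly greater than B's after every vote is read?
Strict-lead orderings = 1207569

Total orderings of the 47 votes with 42 for A: C(47, 42) = 1533939. By the Bertrand ballot formula (Cycle Lemma / reflection principle), the number of orderings in which A is strictly ahead of B throughout is (p − q)/(p + q) · C(p + q, p) = (42 − 5)/(42 + 5) · 1533939 = 1207569.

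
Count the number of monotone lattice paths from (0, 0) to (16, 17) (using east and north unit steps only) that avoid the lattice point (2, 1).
Number of paths = 730535085

Total paths from (0, 0) to (16, 17): C(33, 16) = 1166803110. Paths through (2, 1): (paths (0, 0) → (2, 1)) × (paths (2, 1) → (16, 17)) = C(3, 2) · C(30, 14) = 3 · 145422675 = 436268025. Avoidance count = 1166803110 − 436268025 = 730535085.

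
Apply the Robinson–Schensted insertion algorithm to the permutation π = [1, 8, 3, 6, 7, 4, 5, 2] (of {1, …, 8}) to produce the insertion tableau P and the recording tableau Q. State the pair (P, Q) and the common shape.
P = [1, 2, 4, 5] / [3, 7] / [6] / [8];  Q = [1, 2, 4, 5] / [3, 7] / [6] / [8];  common shape = (4, 2, 1, 1)

Row-insert the values π_1, π_2, … into P one at a time, bumping the leftmost entry strictly greater than the inserted value down to the next row. The recording tableau Q records, in position (i, j), the step at which that cell was added to P.
  Insert 1 (step 1): P = [1];  Q = [1]
  Insert 8 (step 2): P = [1, 8];  Q = [1, 2]
  Insert 3 (step 3): P = [1, 3] / [8];  Q = [1, 2] / [3]
  Insert 6 (step 4): P = [1, 3, 6] / [8];  Q = [1, 2, 4] / [3]
  Insert 7 (step 5): P = [1, 3, 6, 7] / [8];  Q = [1, 2, 4, 5] / [3]
  Insert 4 (step 6): P = [1, 3, 4, 7] / [6] / [8];  Q = [1, 2, 4, 5] / [3] / [6]
  Insert 5 (step 7): P = [1, 3, 4, 5] / [6, 7] / [8];  Q = [1, 2, 4, 5] / [3, 7] / [6]
  Insert 2 (step 8): P = [1, 2, 4, 5] / [3, 7] / [6] / [8];  Q = [1, 2, 4, 5] / [3, 7] / [6] / [8]
Final shape: (4, 2, 1, 1).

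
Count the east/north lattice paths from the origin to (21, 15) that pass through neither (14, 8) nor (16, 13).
Number of paths = 3186328275

Inclusion–exclusion. Total paths: C(36, 21) = 5567902560. Through P₁: C(22, 14)·C(14, 7) = 1097450640. Through P₂: C(29, 16)·C(7, 5) = 1425142215. Since P₁ is strictly southwest of P₂, a monotone path through both must visit P₁ then P₂; paths through both = C(22, 14)·C(7, 2)·C(7, 5) = 141018570. Avoid both = 5567902560 − 1097450640 − 1425142215 + 141018570 = 3186328275.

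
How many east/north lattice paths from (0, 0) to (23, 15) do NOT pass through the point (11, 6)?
Number of paths = 11833608880

Total paths from (0, 0) to (23, 15): C(38, 23) = 15471286560. Paths through (11, 6): (paths (0, 0) → (11, 6)) × (paths (11, 6) → (23, 15)) = C(17, 11) · C(21, 12) = 12376 · 293930 = 3637677680. Avoidance count = 15471286560 − 3637677680 = 11833608880.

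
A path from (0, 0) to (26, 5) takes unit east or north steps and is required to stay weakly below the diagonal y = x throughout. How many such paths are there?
Number of paths = 138446

By the reflection principle (André's argument), the number of monotone paths to (26, 5) with n ≤ m that never go above y = x is C(31, 26) − C(31, 27) = 169911 − 31465 = 138446.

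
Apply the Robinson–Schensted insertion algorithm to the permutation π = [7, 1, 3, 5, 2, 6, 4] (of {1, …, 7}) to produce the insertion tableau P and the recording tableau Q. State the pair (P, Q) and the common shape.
P = [1, 2, 4, 6] / [3, 5] / [7];  Q = [1, 3, 4, 6] / [2, 7] / [5];  common shape = (4, 2, 1)

Row-insert the values π_1, π_2, … into P one at a time, bumping the leftmost entry strictly greater than the inserted value down to the next row. The recording tableau Q records, in position (i, j), the step at which that cell was added to P.
  Insert 7 (step 1): P = [7];  Q = [1]
  Insert 1 (step 2): P = [1] / [7];  Q = [1] / [2]
  Insert 3 (step 3): P = [1, 3] / [7];  Q = [1, 3] / [2]
  Insert 5 (step 4): P = [1, 3, 5] / [7];  Q = [1, 3, 4] / [2]
  Insert 2 (step 5): P = [1, 2, 5] / [3] / [7];  Q = [1, 3, 4] / [2] / [5]
  Insert 6 (step 6): P = [1, 2, 5, 6] / [3] / [7];  Q = [1, 3, 4, 6] / [2] / [5]
  Insert 4 (step 7): P = [1, 2, 4, 6] / [3, 5] / [7];  Q = [1, 3, 4, 6] / [2, 7] / [5]
Final shape: (4, 2, 1).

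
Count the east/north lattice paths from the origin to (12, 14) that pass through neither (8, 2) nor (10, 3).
Number of paths = 9564022

Inclusion–exclusion. Total paths: C(26, 12) = 9657700. Through P₁: C(10, 8)·C(16, 4) = 81900. Through P₂: C(13, 10)·C(13, 2) = 22308. Since P₁ is strictly southwest of P₂, a monotone path through both must visit P₁ then P₂; paths through both = C(10, 8)·C(3, 2)·C(13, 2) = 10530. Avoid both = 9657700 − 81900 − 22308 + 10530 = 9564022.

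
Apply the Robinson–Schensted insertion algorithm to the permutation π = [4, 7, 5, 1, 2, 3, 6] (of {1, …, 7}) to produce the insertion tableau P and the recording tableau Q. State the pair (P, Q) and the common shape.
P = [1, 2, 3, 6] / [4, 5] / [7];  Q = [1, 2, 6, 7] / [3, 5] / [4];  common shape = (4, 2, 1)

Row-insert the values π_1, π_2, … into P one at a time, bumping the leftmost entry strictly greater than the inserted value down to the next row. The recording tableau Q records, in position (i, j), the step at which that cell was added to P.
  Insert 4 (step 1): P = [4];  Q = [1]
  Insert 7 (step 2): P = [4, 7];  Q = [1, 2]
  Insert 5 (step 3): P = [4, 5] / [7];  Q = [1, 2] / [3]
  Insert 1 (step 4): P = [1, 5] / [4] / [7];  Q = [1, 2] / [3] / [4]
  Insert 2 (step 5): P = [1, 2] / [4, 5] / [7];  Q = [1, 2] / [3, 5] / [4]
  Insert 3 (step 6): P = [1, 2, 3] / [4, 5] / [7];  Q = [1, 2, 6] / [3, 5] / [4]
  Insert 6 (step 7): P = [1, 2, 3, 6] / [4, 5] / [7];  Q = [1, 2, 6, 7] / [3, 5] / [4]
Final shape: (4, 2, 1).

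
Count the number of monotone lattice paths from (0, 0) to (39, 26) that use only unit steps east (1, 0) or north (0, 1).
Number of paths = 1002596421878664480

A monotone lattice path from (0, 0) to (39, 26) consists of 39 east steps and 26 north steps in some order, so it is determined by which 39 of the 65 steps are east. The count is C(65, 39) = 1002596421878664480.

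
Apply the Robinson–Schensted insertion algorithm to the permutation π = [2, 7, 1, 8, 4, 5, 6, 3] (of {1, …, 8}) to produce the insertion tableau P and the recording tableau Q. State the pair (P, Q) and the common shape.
P = [1, 3, 5, 6] / [2, 4, 8] / [7];  Q = [1, 2, 4, 7] / [3, 5, 6] / [8];  common shape = (4, 3, 1)

Row-insert the values π_1, π_2, … into P one at a time, bumping the leftmost entry strictly greater than the inserted value down to the next row. The recording tableau Q records, in position (i, j), the step at which that cell was added to P.
  Insert 2 (step 1): P = [2];  Q = [1]
  Insert 7 (step 2): P = [2, 7];  Q = [1, 2]
  Insert 1 (step 3): P = [1, 7] / [2];  Q = [1, 2] / [3]
  Insert 8 (step 4): P = [1, 7, 8] / [2];  Q = [1, 2, 4] / [3]
  Insert 4 (step 5): P = [1, 4, 8] / [2, 7];  Q = [1, 2, 4] / [3, 5]
  Insert 5 (step 6): P = [1, 4, 5] / [2, 7, 8];  Q = [1, 2, 4] / [3, 5, 6]
  Insert 6 (step 7): P = [1, 4, 5, 6] / [2, 7, 8];  Q = [1, 2, 4, 7] / [3, 5, 6]
  Insert 3 (step 8): P = [1, 3, 5, 6] / [2, 4, 8] / [7];  Q = [1, 2, 4, 7] / [3, 5, 6] / [8]
Final shape: (4, 3, 1).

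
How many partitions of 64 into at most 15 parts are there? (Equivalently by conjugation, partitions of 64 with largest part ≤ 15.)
p(64, parts ≤ 15) = 918851

Use the recurrence p(n, m) = p(n, m−1) + p(n−m, m): either the largest part is < m (count p(n, m−1)) or the largest part is exactly m (remove one copy of m, count p(n−m, m)). With p(0, ·) = 1 this gives p(64, parts ≤ 15) = 918851. (By conjugating Young diagrams, this also counts partitions of 64 into at most 15 parts.)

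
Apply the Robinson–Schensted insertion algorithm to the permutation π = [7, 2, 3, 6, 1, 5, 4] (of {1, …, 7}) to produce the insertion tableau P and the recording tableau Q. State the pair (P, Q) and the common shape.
P = [1, 3, 4] / [2, 5] / [6] / [7];  Q = [1, 3, 4] / [2, 6] / [5] / [7];  common shape = (3, 2, 1, 1)

Row-insert the values π_1, π_2, … into P one at a time, bumping the leftmost entry strictly greater than the inserted value down to the next row. The recording tableau Q records, in position (i, j), the step at which that cell was added to P.
  Insert 7 (step 1): P = [7];  Q = [1]
  Insert 2 (step 2): P = [2] / [7];  Q = [1] / [2]
  Insert 3 (step 3): P = [2, 3] / [7];  Q = [1, 3] / [2]
  Insert 6 (step 4): P = [2, 3, 6] / [7];  Q = [1, 3, 4] / [2]
  Insert 1 (step 5): P = [1, 3, 6] / [2] / [7];  Q = [1, 3, 4] / [2] / [5]
  Insert 5 (step 6): P = [1, 3, 5] / [2, 6] / [7];  Q = [1, 3, 4] / [2, 6] / [5]
  Insert 4 (step 7): P = [1, 3, 4] / [2, 5] / [6] / [7];  Q = [1, 3, 4] / [2, 6] / [5] / [7]
Final shape: (3, 2, 1, 1).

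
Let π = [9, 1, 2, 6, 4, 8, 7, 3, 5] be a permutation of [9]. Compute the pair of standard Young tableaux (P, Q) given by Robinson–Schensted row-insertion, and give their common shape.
P = [1, 2, 3, 5] / [4, 7] / [6, 8] / [9];  Q = [1, 3, 4, 6] / [2, 7] / [5, 9] / [8];  common shape = (4, 2, 2, 1)

Row-insert the values π_1, π_2, … into P one at a time, bumping the leftmost entry strictly greater than the inserted value down to the next row. The recording tableau Q records, in position (i, j), the step at which that cell was added to P.
  Insert 9 (step 1): P = [9];  Q = [1]
  Insert 1 (step 2): P = [1] / [9];  Q = [1] / [2]
  Insert 2 (step 3): P = [1, 2] / [9];  Q = [1, 3] / [2]
  Insert 6 (step 4): P = [1, 2, 6] / [9];  Q = [1, 3, 4] / [2]
  Insert 4 (step 5): P = [1, 2, 4] / [6] / [9];  Q = [1, 3, 4] / [2] / [5]
  Insert 8 (step 6): P = [1, 2, 4, 8] / [6] / [9];  Q = [1, 3, 4, 6] / [2] / [5]
  Insert 7 (step 7): P = [1, 2, 4, 7] / [6, 8] / [9];  Q = [1, 3, 4, 6] / [2, 7] / [5]
  Insert 3 (step 8): P = [1, 2, 3, 7] / [4, 8] / [6] / [9];  Q = [1, 3, 4, 6] / [2, 7] / [5] / [8]
  Insert 5 (step 9): P = [1, 2, 3, 5] / [4, 7] / [6, 8] / [9];  Q = [1, 3, 4, 6] / [2, 7] / [5, 9] / [8]
Final shape: (4, 2, 2, 1).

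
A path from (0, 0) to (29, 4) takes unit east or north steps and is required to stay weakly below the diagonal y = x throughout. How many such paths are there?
Number of paths = 35464

By the reflection principle (André's argument), the number of monotone paths to (29, 4) with n ≤ m that never go above y = x is C(33, 29) − C(33, 30) = 40920 − 5456 = 35464.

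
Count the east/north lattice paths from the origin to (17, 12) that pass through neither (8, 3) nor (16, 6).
Number of paths = 43541919

Inclusion–exclusion. Total paths: C(29, 17) = 51895935. Through P₁: C(11, 8)·C(18, 9) = 8022300. Through P₂: C(22, 16)·C(7, 1) = 522291. Since P₁ is strictly southwest of P₂, a monotone path through both must visit P₁ then P₂; paths through both = C(11, 8)·C(11, 8)·C(7, 1) = 190575. Avoid both = 51895935 − 8022300 − 522291 + 190575 = 43541919.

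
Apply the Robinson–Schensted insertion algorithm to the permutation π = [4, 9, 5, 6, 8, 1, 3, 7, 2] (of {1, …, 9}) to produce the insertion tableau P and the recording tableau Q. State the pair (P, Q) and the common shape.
P = [1, 2, 6, 7] / [3, 5, 8] / [4] / [9];  Q = [1, 2, 4, 5] / [3, 7, 8] / [6] / [9];  common shape = (4, 3, 1, 1)

Row-insert the values π_1, π_2, … into P one at a time, bumping the leftmost entry strictly greater than the inserted value down to the next row. The recording tableau Q records, in position (i, j), the step at which that cell was added to P.
  Insert 4 (step 1): P = [4];  Q = [1]
  Insert 9 (step 2): P = [4, 9];  Q = [1, 2]
  Insert 5 (step 3): P = [4, 5] / [9];  Q = [1, 2] / [3]
  Insert 6 (step 4): P = [4, 5, 6] / [9];  Q = [1, 2, 4] / [3]
  Insert 8 (step 5): P = [4, 5, 6, 8] / [9];  Q = [1, 2, 4, 5] / [3]
  Insert 1 (step 6): P = [1, 5, 6, 8] / [4] / [9];  Q = [1, 2, 4, 5] / [3] / [6]
  Insert 3 (step 7): P = [1, 3, 6, 8] / [4, 5] / [9];  Q = [1, 2, 4, 5] / [3, 7] / [6]
  Insert 7 (step 8): P = [1, 3, 6, 7] / [4, 5, 8] / [9];  Q = [1, 2, 4, 5] / [3, 7, 8] / [6]
  Insert 2 (step 9): P = [1, 2, 6, 7] / [3, 5, 8] / [4] / [9];  Q = [1, 2, 4, 5] / [3, 7, 8] / [6] / [9]
Final shape: (4, 3, 1, 1).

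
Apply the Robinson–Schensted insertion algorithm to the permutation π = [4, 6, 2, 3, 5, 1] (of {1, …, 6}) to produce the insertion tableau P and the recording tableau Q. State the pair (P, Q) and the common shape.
P = [1, 3, 5] / [2, 6] / [4];  Q = [1, 2, 5] / [3, 4] / [6];  common shape = (3, 2, 1)

Row-insert the values π_1, π_2, … into P one at a time, bumping the leftmost entry strictly greater than the inserted value down to the next row. The recording tableau Q records, in position (i, j), the step at which that cell was added to P.
  Insert 4 (step 1): P = [4];  Q = [1]
  Insert 6 (step 2): P = [4, 6];  Q = [1, 2]
  Insert 2 (step 3): P = [2, 6] / [4];  Q = [1, 2] / [3]
  Insert 3 (step 4): P = [2, 3] / [4, 6];  Q = [1, 2] / [3, 4]
  Insert 5 (step 5): P = [2, 3, 5] / [4, 6];  Q = [1, 2, 5] / [3, 4]
  Insert 1 (step 6): P = [1, 3, 5] / [2, 6] / [4];  Q = [1, 2, 5] / [3, 4] / [6]
Final shape: (3, 2, 1).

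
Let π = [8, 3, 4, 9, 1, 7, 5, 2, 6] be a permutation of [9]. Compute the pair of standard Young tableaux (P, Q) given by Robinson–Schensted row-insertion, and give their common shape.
P = [1, 2, 5, 6] / [3, 4] / [7, 9] / [8];  Q = [1, 3, 4, 9] / [2, 6] / [5, 7] / [8];  common shape = (4, 2, 2, 1)

Row-insert the values π_1, π_2, … into P one at a time, bumping the leftmost entry strictly greater than the inserted value down to the next row. The recording tableau Q records, in position (i, j), the step at which that cell was added to P.
  Insert 8 (step 1): P = [8];  Q = [1]
  Insert 3 (step 2): P = [3] / [8];  Q = [1] / [2]
  Insert 4 (step 3): P = [3, 4] / [8];  Q = [1, 3] / [2]
  Insert 9 (step 4): P = [3, 4, 9] / [8];  Q = [1, 3, 4] / [2]
  Insert 1 (step 5): P = [1, 4, 9] / [3] / [8];  Q = [1, 3, 4] / [2] / [5]
  Insert 7 (step 6): P = [1, 4, 7] / [3, 9] / [8];  Q = [1, 3, 4] / [2, 6] / [5]
  Insert 5 (step 7): P = [1, 4, 5] / [3, 7] / [8, 9];  Q = [1, 3, 4] / [2, 6] / [5, 7]
  Insert 2 (step 8): P = [1, 2, 5] / [3, 4] / [7, 9] / [8];  Q = [1, 3, 4] / [2, 6] / [5, 7] / [8]
  Insert 6 (step 9): P = [1, 2, 5, 6] / [3, 4] / [7, 9] / [8];  Q = [1, 3, 4, 9] / [2, 6] / [5, 7] / [8]
Final shape: (4, 2, 2, 1).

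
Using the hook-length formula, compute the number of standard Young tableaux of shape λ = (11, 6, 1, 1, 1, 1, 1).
# SYT of shape (11, 6, 1, 1, 1, 1, 1) = 62741952

Hook-length formula: f^λ = n! / Π hook(c), product over all cells c of the Young diagram. For λ = (11, 6, 1, 1, 1, 1, 1), n = 22 boxes. Hook lengths by row (left-to-right, top-to-bottom): [17, 11, 10, 9, 8, 7, 5, 4, 3, 2, 1]; [11, 5, 4, 3, 2, 1]; [5]; [4]; [3]; [2]; [1]. Product of hooks = 17914659840000. So f^λ = 22! / 17914659840000 = 1124000727777607680000 / 17914659840000 = 62741952.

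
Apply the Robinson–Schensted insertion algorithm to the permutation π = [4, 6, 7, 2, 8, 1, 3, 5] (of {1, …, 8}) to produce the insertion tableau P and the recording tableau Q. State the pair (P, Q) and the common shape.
P = [1, 3, 5, 8] / [2, 6, 7] / [4];  Q = [1, 2, 3, 5] / [4, 7, 8] / [6];  common shape = (4, 3, 1)

Row-insert the values π_1, π_2, … into P one at a time, bumping the leftmost entry strictly greater than the inserted value down to the next row. The recording tableau Q records, in position (i, j), the step at which that cell was added to P.
  Insert 4 (step 1): P = [4];  Q = [1]
  Insert 6 (step 2): P = [4, 6];  Q = [1, 2]
  Insert 7 (step 3): P = [4, 6, 7];  Q = [1, 2, 3]
  Insert 2 (step 4): P = [2, 6, 7] / [4];  Q = [1, 2, 3] / [4]
  Insert 8 (step 5): P = [2, 6, 7, 8] / [4];  Q = [1, 2, 3, 5] / [4]
  Insert 1 (step 6): P = [1, 6, 7, 8] / [2] / [4];  Q = [1, 2, 3, 5] / [4] / [6]
  Insert 3 (step 7): P = [1, 3, 7, 8] / [2, 6] / [4];  Q = [1, 2, 3, 5] / [4, 7] / [6]
  Insert 5 (step 8): P = [1, 3, 5, 8] / [2, 6, 7] / [4];  Q = [1, 2, 3, 5] / [4, 7, 8] / [6]
Final shape: (4, 3, 1).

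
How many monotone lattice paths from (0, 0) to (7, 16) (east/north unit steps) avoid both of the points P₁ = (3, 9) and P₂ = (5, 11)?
Number of paths = 108549

Inclusion–exclusion. Total paths: C(23, 7) = 245157. Through P₁: C(12, 3)·C(11, 4) = 72600. Through P₂: C(16, 5)·C(7, 2) = 91728. Since P₁ is strictly southwest of P₂, a monotone path through both must visit P₁ then P₂; paths through both = C(12, 3)·C(4, 2)·C(7, 2) = 27720. Avoid both = 245157 − 72600 − 91728 + 27720 = 108549.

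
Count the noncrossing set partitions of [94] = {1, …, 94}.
C_94 = 239993345518077005168915776623476723006280827488229600

These noncrossing partitions are counted by the Catalan number C_n = (1/(n + 1)) · C(2n, n). For n = 94: C_94 = (1/95) · C(188, 94) = 22799367824217315491046998779230288685596678611381812000/95 = 239993345518077005168915776623476723006280827488229600.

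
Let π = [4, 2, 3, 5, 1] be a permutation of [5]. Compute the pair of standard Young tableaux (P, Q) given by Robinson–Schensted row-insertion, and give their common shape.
P = [1, 3, 5] / [2] / [4];  Q = [1, 3, 4] / [2] / [5];  common shape = (3, 1, 1)

Row-insert the values π_1, π_2, … into P one at a time, bumping the leftmost entry strictly greater than the inserted value down to the next row. The recording tableau Q records, in position (i, j), the step at which that cell was added to P.
  Insert 4 (step 1): P = [4];  Q = [1]
  Insert 2 (step 2): P = [2] / [4];  Q = [1] / [2]
  Insert 3 (step 3): P = [2, 3] / [4];  Q = [1, 3] / [2]
  Insert 5 (step 4): P = [2, 3, 5] / [4];  Q = [1, 3, 4] / [2]
  Insert 1 (step 5): P = [1, 3, 5] / [2] / [4];  Q = [1, 3, 4] / [2] / [5]
Final shape: (3, 1, 1).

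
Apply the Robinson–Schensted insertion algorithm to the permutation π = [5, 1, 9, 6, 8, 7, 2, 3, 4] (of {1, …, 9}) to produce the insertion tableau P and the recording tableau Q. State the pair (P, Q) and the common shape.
P = [1, 2, 3, 4] / [5, 6, 7] / [8] / [9];  Q = [1, 3, 5, 9] / [2, 4, 8] / [6] / [7];  common shape = (4, 3, 1, 1)

Row-insert the values π_1, π_2, … into P one at a time, bumping the leftmost entry strictly greater than the inserted value down to the next row. The recording tableau Q records, in position (i, j), the step at which that cell was added to P.
  Insert 5 (step 1): P = [5];  Q = [1]
  Insert 1 (step 2): P = [1] / [5];  Q = [1] / [2]
  Insert 9 (step 3): P = [1, 9] / [5];  Q = [1, 3] / [2]
  Insert 6 (step 4): P = [1, 6] / [5, 9];  Q = [1, 3] / [2, 4]
  Insert 8 (step 5): P = [1, 6, 8] / [5, 9];  Q = [1, 3, 5] / [2, 4]
  Insert 7 (step 6): P = [1, 6, 7] / [5, 8] / [9];  Q = [1, 3, 5] / [2, 4] / [6]
  Insert 2 (step 7): P = [1, 2, 7] / [5, 6] / [8] / [9];  Q = [1, 3, 5] / [2, 4] / [6] / [7]
  Insert 3 (step 8): P = [1, 2, 3] / [5, 6, 7] / [8] / [9];  Q = [1, 3, 5] / [2, 4, 8] / [6] / [7]
  Insert 4 (step 9): P = [1, 2, 3, 4] / [5, 6, 7] / [8] / [9];  Q = [1, 3, 5, 9] / [2, 4, 8] / [6] / [7]
Final shape: (4, 3, 1, 1).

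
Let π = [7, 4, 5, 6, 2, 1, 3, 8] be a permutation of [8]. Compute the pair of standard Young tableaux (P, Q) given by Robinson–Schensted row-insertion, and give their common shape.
P = [1, 3, 6, 8] / [2, 5] / [4] / [7];  Q = [1, 3, 4, 8] / [2, 7] / [5] / [6];  common shape = (4, 2, 1, 1)

Row-insert the values π_1, π_2, … into P one at a time, bumping the leftmost entry strictly greater than the inserted value down to the next row. The recording tableau Q records, in position (i, j), the step at which that cell was added to P.
  Insert 7 (step 1): P = [7];  Q = [1]
  Insert 4 (step 2): P = [4] / [7];  Q = [1] / [2]
  Insert 5 (step 3): P = [4, 5] / [7];  Q = [1, 3] / [2]
  Insert 6 (step 4): P = [4, 5, 6] / [7];  Q = [1, 3, 4] / [2]
  Insert 2 (step 5): P = [2, 5, 6] / [4] / [7];  Q = [1, 3, 4] / [2] / [5]
  Insert 1 (step 6): P = [1, 5, 6] / [2] / [4] / [7];  Q = [1, 3, 4] / [2] / [5] / [6]
  Insert 3 (step 7): P = [1, 3, 6] / [2, 5] / [4] / [7];  Q = [1, 3, 4] / [2, 7] / [5] / [6]
  Insert 8 (step 8): P = [1, 3, 6, 8] / [2, 5] / [4] / [7];  Q = [1, 3, 4, 8] / [2, 7] / [5] / [6]
Final shape: (4, 2, 1, 1).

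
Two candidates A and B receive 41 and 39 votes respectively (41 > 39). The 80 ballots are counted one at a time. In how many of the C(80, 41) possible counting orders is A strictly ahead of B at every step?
Strict-lead orderings = 2622127042276492108820

Total orderings of the 80 votes with 41 for A: C(80, 41) = 104885081691059684352800. By the Bertrand ballot formula (Cycle Lemma / reflection principle), the number of orderings in which A is strictly ahead of B throughout is (p − q)/(p + q) · C(p + q, p) = (41 − 39)/(41 + 39) · 104885081691059684352800 = 2622127042276492108820.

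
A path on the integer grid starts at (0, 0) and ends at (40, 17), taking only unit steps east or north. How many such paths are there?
Number of paths = 139646485582065

A monotone lattice path from (0, 0) to (40, 17) consists of 40 east steps and 17 north steps in some order, so it is determined by which 40 of the 57 steps are east. The count is C(57, 40) = 139646485582065.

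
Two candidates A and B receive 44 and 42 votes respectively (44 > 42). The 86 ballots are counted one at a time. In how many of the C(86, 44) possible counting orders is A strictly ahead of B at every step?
Strict-lead orderings = 150853479205085351660700

Total orderings of the 86 votes with 44 for A: C(86, 44) = 6486699605818670121410100. By the Bertrand ballot formula (Cycle Lemma / reflection principle), the number of orderings in which A is strictly ahead of B throughout is (p − q)/(p + q) · C(p + q, p) = (44 − 42)/(44 + 42) · 6486699605818670121410100 = 150853479205085351660700.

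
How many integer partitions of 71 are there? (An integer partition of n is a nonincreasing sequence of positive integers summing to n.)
p(71) = 4697205

Compute p(n) via the recurrence p(n, m) = p(n, m−1) + p(n−m, m), where p(n, m) counts partitions of n with all parts ≤ m and p(n) = p(n, n). The base cases are p(0, m) = 1 and p(n, 0) = 0 for n > 0. Filling the table yields p(71) = 4697205. (Euler's pentagonal recurrence is an alternative.)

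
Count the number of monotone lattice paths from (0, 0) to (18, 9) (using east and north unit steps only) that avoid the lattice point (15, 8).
Number of paths = 2725569

Total paths from (0, 0) to (18, 9): C(27, 18) = 4686825. Paths through (15, 8): (paths (0, 0) → (15, 8)) × (paths (15, 8) → (18, 9)) = C(23, 15) · C(4, 3) = 490314 · 4 = 1961256. Avoidance count = 4686825 − 1961256 = 2725569.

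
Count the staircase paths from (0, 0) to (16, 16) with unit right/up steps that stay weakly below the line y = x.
C_16 = 35357670

These NE paths below the diagonal are counted by the Catalan number C_n = (1/(n + 1)) · C(2n, n). For n = 16: C_16 = (1/17) · C(32, 16) = 601080390/17 = 35357670.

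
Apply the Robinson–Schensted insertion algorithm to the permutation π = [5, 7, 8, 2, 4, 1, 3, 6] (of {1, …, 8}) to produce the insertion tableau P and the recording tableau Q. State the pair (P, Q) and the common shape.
P = [1, 3, 6] / [2, 4, 8] / [5, 7];  Q = [1, 2, 3] / [4, 5, 8] / [6, 7];  common shape = (3, 3, 2)

Row-insert the values π_1, π_2, … into P one at a time, bumping the leftmost entry strictly greater than the inserted value down to the next row. The recording tableau Q records, in position (i, j), the step at which that cell was added to P.
  Insert 5 (step 1): P = [5];  Q = [1]
  Insert 7 (step 2): P = [5, 7];  Q = [1, 2]
  Insert 8 (step 3): P = [5, 7, 8];  Q = [1, 2, 3]
  Insert 2 (step 4): P = [2, 7, 8] / [5];  Q = [1, 2, 3] / [4]
  Insert 4 (step 5): P = [2, 4, 8] / [5, 7];  Q = [1, 2, 3] / [4, 5]
  Insert 1 (step 6): P = [1, 4, 8] / [2, 7] / [5];  Q = [1, 2, 3] / [4, 5] / [6]
  Insert 3 (step 7): P = [1, 3, 8] / [2, 4] / [5, 7];  Q = [1, 2, 3] / [4, 5] / [6, 7]
  Insert 6 (step 8): P = [1, 3, 6] / [2, 4, 8] / [5, 7];  Q = [1, 2, 3] / [4, 5, 8] / [6, 7]
Final shape: (3, 3, 2).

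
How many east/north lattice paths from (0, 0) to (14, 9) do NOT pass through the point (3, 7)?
Number of paths = 807830

Total paths from (0, 0) to (14, 9): C(23, 14) = 817190. Paths through (3, 7): (paths (0, 0) → (3, 7)) × (paths (3, 7) → (14, 9)) = C(10, 3) · C(13, 11) = 120 · 78 = 9360. Avoidance count = 817190 − 9360 = 807830.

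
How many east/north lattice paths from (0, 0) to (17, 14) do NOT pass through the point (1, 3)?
Number of paths = 213030945

Total paths from (0, 0) to (17, 14): C(31, 17) = 265182525. Paths through (1, 3): (paths (0, 0) → (1, 3)) × (paths (1, 3) → (17, 14)) = C(4, 1) · C(27, 16) = 4 · 13037895 = 52151580. Avoidance count = 265182525 − 52151580 = 213030945.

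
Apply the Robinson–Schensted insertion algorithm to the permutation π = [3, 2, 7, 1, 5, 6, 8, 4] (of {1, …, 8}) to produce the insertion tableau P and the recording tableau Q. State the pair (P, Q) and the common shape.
P = [1, 4, 6, 8] / [2, 5] / [3, 7];  Q = [1, 3, 6, 7] / [2, 5] / [4, 8];  common shape = (4, 2, 2)

Row-insert the values π_1, π_2, … into P one at a time, bumping the leftmost entry strictly greater than the inserted value down to the next row. The recording tableau Q records, in position (i, j), the step at which that cell was added to P.
  Insert 3 (step 1): P = [3];  Q = [1]
  Insert 2 (step 2): P = [2] / [3];  Q = [1] / [2]
  Insert 7 (step 3): P = [2, 7] / [3];  Q = [1, 3] / [2]
  Insert 1 (step 4): P = [1, 7] / [2] / [3];  Q = [1, 3] / [2] / [4]
  Insert 5 (step 5): P = [1, 5] / [2, 7] / [3];  Q = [1, 3] / [2, 5] / [4]
  Insert 6 (step 6): P = [1, 5, 6] / [2, 7] / [3];  Q = [1, 3, 6] / [2, 5] / [4]
  Insert 8 (step 7): P = [1, 5, 6, 8] / [2, 7] / [3];  Q = [1, 3, 6, 7] / [2, 5] / [4]
  Insert 4 (step 8): P = [1, 4, 6, 8] / [2, 5] / [3, 7];  Q = [1, 3, 6, 7] / [2, 5] / [4, 8]
Final shape: (4, 2, 2).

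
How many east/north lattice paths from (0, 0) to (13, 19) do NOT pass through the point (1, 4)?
Number of paths = 260454300

Total paths from (0, 0) to (13, 19): C(32, 13) = 347373600. Paths through (1, 4): (paths (0, 0) → (1, 4)) × (paths (1, 4) → (13, 19)) = C(5, 1) · C(27, 12) = 5 · 17383860 = 86919300. Avoidance count = 347373600 − 86919300 = 260454300.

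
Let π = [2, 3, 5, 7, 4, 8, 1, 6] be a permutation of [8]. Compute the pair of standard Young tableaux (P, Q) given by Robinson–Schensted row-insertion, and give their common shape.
P = [1, 3, 4, 6, 8] / [2, 7] / [5];  Q = [1, 2, 3, 4, 6] / [5, 8] / [7];  common shape = (5, 2, 1)

Row-insert the values π_1, π_2, … into P one at a time, bumping the leftmost entry strictly greater than the inserted value down to the next row. The recording tableau Q records, in position (i, j), the step at which that cell was added to P.
  Insert 2 (step 1): P = [2];  Q = [1]
  Insert 3 (step 2): P = [2, 3];  Q = [1, 2]
  Insert 5 (step 3): P = [2, 3, 5];  Q = [1, 2, 3]
  Insert 7 (step 4): P = [2, 3, 5, 7];  Q = [1, 2, 3, 4]
  Insert 4 (step 5): P = [2, 3, 4, 7] / [5];  Q = [1, 2, 3, 4] / [5]
  Insert 8 (step 6): P = [2, 3, 4, 7, 8] / [5];  Q = [1, 2, 3, 4, 6] / [5]
  Insert 1 (step 7): P = [1, 3, 4, 7, 8] / [2] / [5];  Q = [1, 2, 3, 4, 6] / [5] / [7]
  Insert 6 (step 8): P = [1, 3, 4, 6, 8] / [2, 7] / [5];  Q = [1, 2, 3, 4, 6] / [5, 8] / [7]
Final shape: (5, 2, 1).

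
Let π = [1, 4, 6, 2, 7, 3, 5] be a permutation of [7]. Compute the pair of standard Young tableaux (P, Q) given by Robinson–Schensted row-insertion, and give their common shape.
P = [1, 2, 3, 5] / [4, 6, 7];  Q = [1, 2, 3, 5] / [4, 6, 7];  common shape = (4, 3)

Row-insert the values π_1, π_2, … into P one at a time, bumping the leftmost entry strictly greater than the inserted value down to the next row. The recording tableau Q records, in position (i, j), the step at which that cell was added to P.
  Insert 1 (step 1): P = [1];  Q = [1]
  Insert 4 (step 2): P = [1, 4];  Q = [1, 2]
  Insert 6 (step 3): P = [1, 4, 6];  Q = [1, 2, 3]
  Insert 2 (step 4): P = [1, 2, 6] / [4];  Q = [1, 2, 3] / [4]
  Insert 7 (step 5): P = [1, 2, 6, 7] / [4];  Q = [1, 2, 3, 5] / [4]
  Insert 3 (step 6): P = [1, 2, 3, 7] / [4, 6];  Q = [1, 2, 3, 5] / [4, 6]
  Insert 5 (step 7): P = [1, 2, 3, 5] / [4, 6, 7];  Q = [1, 2, 3, 5] / [4, 6, 7]
Final shape: (4, 3).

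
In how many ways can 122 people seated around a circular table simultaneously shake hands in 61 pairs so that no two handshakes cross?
C_61 = 6182127958584855650487080847216336

These noncrossing handshakes are counted by the Catalan number C_n = (1/(n + 1)) · C(2n, n). For n = 61: C_61 = (1/62) · C(122, 61) = 383291933432261050330199012527412832/62 = 6182127958584855650487080847216336.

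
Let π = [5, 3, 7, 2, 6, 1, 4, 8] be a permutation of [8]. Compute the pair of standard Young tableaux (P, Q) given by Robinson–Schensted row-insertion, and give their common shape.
P = [1, 4, 8] / [2, 6] / [3, 7] / [5];  Q = [1, 3, 8] / [2, 5] / [4, 7] / [6];  common shape = (3, 2, 2, 1)

Row-insert the values π_1, π_2, … into P one at a time, bumping the leftmost entry strictly greater than the inserted value down to the next row. The recording tableau Q records, in position (i, j), the step at which that cell was added to P.
  Insert 5 (step 1): P = [5];  Q = [1]
  Insert 3 (step 2): P = [3] / [5];  Q = [1] / [2]
  Insert 7 (step 3): P = [3, 7] / [5];  Q = [1, 3] / [2]
  Insert 2 (step 4): P = [2, 7] / [3] / [5];  Q = [1, 3] / [2] / [4]
  Insert 6 (step 5): P = [2, 6] / [3, 7] / [5];  Q = [1, 3] / [2, 5] / [4]
  Insert 1 (step 6): P = [1, 6] / [2, 7] / [3] / [5];  Q = [1, 3] / [2, 5] / [4] / [6]
  Insert 4 (step 7): P = [1, 4] / [2, 6] / [3, 7] / [5];  Q = [1, 3] / [2, 5] / [4, 7] / [6]
  Insert 8 (step 8): P = [1, 4, 8] / [2, 6] / [3, 7] / [5];  Q = [1, 3, 8] / [2, 5] / [4, 7] / [6]
Final shape: (3, 2, 2, 1).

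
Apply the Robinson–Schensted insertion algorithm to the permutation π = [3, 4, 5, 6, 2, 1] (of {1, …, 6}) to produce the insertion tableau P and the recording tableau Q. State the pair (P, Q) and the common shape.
P = [1, 4, 5, 6] / [2] / [3];  Q = [1, 2, 3, 4] / [5] / [6];  common shape = (4, 1, 1)

Row-insert the values π_1, π_2, … into P one at a time, bumping the leftmost entry strictly greater than the inserted value down to the next row. The recording tableau Q records, in position (i, j), the step at which that cell was added to P.
  Insert 3 (step 1): P = [3];  Q = [1]
  Insert 4 (step 2): P = [3, 4];  Q = [1, 2]
  Insert 5 (step 3): P = [3, 4, 5];  Q = [1, 2, 3]
  Insert 6 (step 4): P = [3, 4, 5, 6];  Q = [1, 2, 3, 4]
  Insert 2 (step 5): P = [2, 4, 5, 6] / [3];  Q = [1, 2, 3, 4] / [5]
  Insert 1 (step 6): P = [1, 4, 5, 6] / [2] / [3];  Q = [1, 2, 3, 4] / [5] / [6]
Final shape: (4, 1, 1).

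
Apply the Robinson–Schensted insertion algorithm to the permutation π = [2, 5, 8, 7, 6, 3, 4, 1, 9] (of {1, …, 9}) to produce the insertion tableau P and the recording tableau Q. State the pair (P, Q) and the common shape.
P = [1, 3, 4, 9] / [2, 6] / [5] / [7] / [8];  Q = [1, 2, 3, 9] / [4, 7] / [5] / [6] / [8];  common shape = (4, 2, 1, 1, 1)

Row-insert the values π_1, π_2, … into P one at a time, bumping the leftmost entry strictly greater than the inserted value down to the next row. The recording tableau Q records, in position (i, j), the step at which that cell was added to P.
  Insert 2 (step 1): P = [2];  Q = [1]
  Insert 5 (step 2): P = [2, 5];  Q = [1, 2]
  Insert 8 (step 3): P = [2, 5, 8];  Q = [1, 2, 3]
  Insert 7 (step 4): P = [2, 5, 7] / [8];  Q = [1, 2, 3] / [4]
  Insert 6 (step 5): P = [2, 5, 6] / [7] / [8];  Q = [1, 2, 3] / [4] / [5]
  Insert 3 (step 6): P = [2, 3, 6] / [5] / [7] / [8];  Q = [1, 2, 3] / [4] / [5] / [6]
  Insert 4 (step 7): P = [2, 3, 4] / [5, 6] / [7] / [8];  Q = [1, 2, 3] / [4, 7] / [5] / [6]
  Insert 1 (step 8): P = [1, 3, 4] / [2, 6] / [5] / [7] / [8];  Q = [1, 2, 3] / [4, 7] / [5] / [6] / [8]
  Insert 9 (step 9): P = [1, 3, 4, 9] / [2, 6] / [5] / [7] / [8];  Q = [1, 2, 3, 9] / [4, 7] / [5] / [6] / [8]
Final shape: (4, 2, 1, 1, 1).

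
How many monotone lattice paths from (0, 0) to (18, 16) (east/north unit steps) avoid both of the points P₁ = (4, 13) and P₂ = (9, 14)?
Number of paths = 2158182980

Inclusion–exclusion. Total paths: C(34, 18) = 2203961430. Through P₁: C(17, 4)·C(17, 14) = 1618400. Through P₂: C(23, 9)·C(11, 9) = 44945450. Since P₁ is strictly southwest of P₂, a monotone path through both must visit P₁ then P₂; paths through both = C(17, 4)·C(6, 5)·C(11, 9) = 785400. Avoid both = 2203961430 − 1618400 − 44945450 + 785400 = 2158182980.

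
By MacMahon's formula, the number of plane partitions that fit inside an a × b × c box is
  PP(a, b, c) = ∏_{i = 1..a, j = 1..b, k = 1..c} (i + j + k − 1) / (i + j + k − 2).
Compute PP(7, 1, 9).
PP(7, 1, 9) = 11440

Evaluate the triple product over i = 1..7, j = 1..1, k = 1..9. The factors are (2/1) · (3/2) · (4/3) · (5/4) · (6/5) · (7/6) · (8/7) · (9/8) · … (63 factors total). The numerators and denominators telescope so the product is an integer; carrying out the multiplication exactly gives PP(7, 1, 9) = 11440.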